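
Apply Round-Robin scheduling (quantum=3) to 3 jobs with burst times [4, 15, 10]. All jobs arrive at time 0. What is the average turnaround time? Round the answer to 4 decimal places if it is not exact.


Time quantum = 3
Execution trace:
  J1 runs 3 units, time = 3
  J2 runs 3 units, time = 6
  J3 runs 3 units, time = 9
  J1 runs 1 units, time = 10
  J2 runs 3 units, time = 13
  J3 runs 3 units, time = 16
  J2 runs 3 units, time = 19
  J3 runs 3 units, time = 22
  J2 runs 3 units, time = 25
  J3 runs 1 units, time = 26
  J2 runs 3 units, time = 29
Finish times: [10, 29, 26]
Average turnaround = 65/3 = 21.6667

21.6667


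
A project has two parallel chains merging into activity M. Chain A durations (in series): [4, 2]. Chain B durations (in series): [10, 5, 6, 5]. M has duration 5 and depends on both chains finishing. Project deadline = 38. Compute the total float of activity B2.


Forward pass: ES(B2) = sum of predecessors on chain B = 10
EF = ES + duration = 10 + 5 = 15
Backward pass: LF(M) = deadline = 38; LS(M) = 38 - 5 = 33
LF(B2) = LS(M) - sum(successors on chain B) = 33 - 11 = 22
LS = LF - duration = 22 - 5 = 17
Total float = LS - ES = 17 - 10 = 7

7


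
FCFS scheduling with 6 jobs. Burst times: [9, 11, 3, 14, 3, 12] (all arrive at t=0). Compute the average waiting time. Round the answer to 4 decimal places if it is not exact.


FCFS order (as given): [9, 11, 3, 14, 3, 12]
Waiting times:
  Job 1: wait = 0
  Job 2: wait = 9
  Job 3: wait = 20
  Job 4: wait = 23
  Job 5: wait = 37
  Job 6: wait = 40
Sum of waiting times = 129
Average waiting time = 129/6 = 21.5

21.5


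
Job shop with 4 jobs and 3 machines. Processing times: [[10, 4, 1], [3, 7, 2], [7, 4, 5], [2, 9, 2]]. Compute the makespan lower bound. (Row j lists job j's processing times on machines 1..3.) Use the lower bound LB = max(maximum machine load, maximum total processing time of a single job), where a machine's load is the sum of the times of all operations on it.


Machine loads:
  Machine 1: 10 + 3 + 7 + 2 = 22
  Machine 2: 4 + 7 + 4 + 9 = 24
  Machine 3: 1 + 2 + 5 + 2 = 10
Max machine load = 24
Job totals:
  Job 1: 15
  Job 2: 12
  Job 3: 16
  Job 4: 13
Max job total = 16
Lower bound = max(24, 16) = 24

24


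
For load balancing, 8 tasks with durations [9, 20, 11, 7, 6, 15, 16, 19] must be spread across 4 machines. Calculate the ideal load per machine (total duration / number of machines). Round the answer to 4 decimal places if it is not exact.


Total processing time = 9 + 20 + 11 + 7 + 6 + 15 + 16 + 19 = 103
Number of machines = 4
Ideal balanced load = 103 / 4 = 25.75

25.75


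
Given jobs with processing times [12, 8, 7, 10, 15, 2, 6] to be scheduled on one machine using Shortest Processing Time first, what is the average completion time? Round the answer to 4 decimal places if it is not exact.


Sort jobs by processing time (SPT order): [2, 6, 7, 8, 10, 12, 15]
Compute completion times sequentially:
  Job 1: processing = 2, completes at 2
  Job 2: processing = 6, completes at 8
  Job 3: processing = 7, completes at 15
  Job 4: processing = 8, completes at 23
  Job 5: processing = 10, completes at 33
  Job 6: processing = 12, completes at 45
  Job 7: processing = 15, completes at 60
Sum of completion times = 186
Average completion time = 186/7 = 26.5714

26.5714


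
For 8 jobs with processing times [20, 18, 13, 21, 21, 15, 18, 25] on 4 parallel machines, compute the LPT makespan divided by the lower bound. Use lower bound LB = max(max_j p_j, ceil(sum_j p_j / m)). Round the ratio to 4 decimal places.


LPT order: [25, 21, 21, 20, 18, 18, 15, 13]
Machine loads after assignment: [38, 39, 36, 38]
LPT makespan = 39
Lower bound = max(max_job, ceil(total/4)) = max(25, 38) = 38
Ratio = 39 / 38 = 1.0263

1.0263


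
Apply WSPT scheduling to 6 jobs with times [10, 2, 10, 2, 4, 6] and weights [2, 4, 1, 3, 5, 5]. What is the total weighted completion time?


Compute p/w ratios and sort ascending (WSPT): [(2, 4), (2, 3), (4, 5), (6, 5), (10, 2), (10, 1)]
Compute weighted completion times:
  Job (p=2,w=4): C=2, w*C=4*2=8
  Job (p=2,w=3): C=4, w*C=3*4=12
  Job (p=4,w=5): C=8, w*C=5*8=40
  Job (p=6,w=5): C=14, w*C=5*14=70
  Job (p=10,w=2): C=24, w*C=2*24=48
  Job (p=10,w=1): C=34, w*C=1*34=34
Total weighted completion time = 212

212


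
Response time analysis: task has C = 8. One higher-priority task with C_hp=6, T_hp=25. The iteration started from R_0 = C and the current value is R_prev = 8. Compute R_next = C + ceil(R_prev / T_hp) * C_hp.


R_next = C + ceil(R_prev / T_hp) * C_hp
ceil(8 / 25) = ceil(0.32) = 1
Interference = 1 * 6 = 6
R_next = 8 + 6 = 14

14


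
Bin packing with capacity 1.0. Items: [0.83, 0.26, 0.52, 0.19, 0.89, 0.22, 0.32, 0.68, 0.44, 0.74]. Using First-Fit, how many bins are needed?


Place items sequentially using First-Fit:
  Item 0.83 -> new Bin 1
  Item 0.26 -> new Bin 2
  Item 0.52 -> Bin 2 (now 0.78)
  Item 0.19 -> Bin 2 (now 0.97)
  Item 0.89 -> new Bin 3
  Item 0.22 -> new Bin 4
  Item 0.32 -> Bin 4 (now 0.54)
  Item 0.68 -> new Bin 5
  Item 0.44 -> Bin 4 (now 0.98)
  Item 0.74 -> new Bin 6
Total bins used = 6

6


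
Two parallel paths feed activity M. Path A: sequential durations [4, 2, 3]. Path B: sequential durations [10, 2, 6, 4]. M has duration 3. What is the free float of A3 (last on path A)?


ES(A3) = sum of predecessors on chain A = 6
EF(A3) = ES + duration = 6 + 3 = 9
Successor of A3 is M. ES(M) = max(sum(A), sum(B)) = max(9, 22) = 22
Free float = ES(successor) - EF(current) = 22 - 9 = 13

13


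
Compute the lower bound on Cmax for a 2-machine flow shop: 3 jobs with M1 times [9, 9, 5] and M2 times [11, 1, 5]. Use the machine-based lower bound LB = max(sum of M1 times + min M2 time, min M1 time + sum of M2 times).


LB1 = sum(M1 times) + min(M2 times) = 23 + 1 = 24
LB2 = min(M1 times) + sum(M2 times) = 5 + 17 = 22
Lower bound = max(LB1, LB2) = max(24, 22) = 24

24


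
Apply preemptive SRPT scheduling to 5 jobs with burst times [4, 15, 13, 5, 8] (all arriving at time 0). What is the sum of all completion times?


Since all jobs arrive at t=0, SRPT equals SPT ordering.
SPT order: [4, 5, 8, 13, 15]
Completion times:
  Job 1: p=4, C=4
  Job 2: p=5, C=9
  Job 3: p=8, C=17
  Job 4: p=13, C=30
  Job 5: p=15, C=45
Total completion time = 4 + 9 + 17 + 30 + 45 = 105

105


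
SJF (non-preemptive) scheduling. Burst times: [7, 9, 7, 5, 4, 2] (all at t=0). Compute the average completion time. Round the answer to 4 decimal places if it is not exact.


SJF order (ascending): [2, 4, 5, 7, 7, 9]
Completion times:
  Job 1: burst=2, C=2
  Job 2: burst=4, C=6
  Job 3: burst=5, C=11
  Job 4: burst=7, C=18
  Job 5: burst=7, C=25
  Job 6: burst=9, C=34
Average completion = 96/6 = 16.0

16.0


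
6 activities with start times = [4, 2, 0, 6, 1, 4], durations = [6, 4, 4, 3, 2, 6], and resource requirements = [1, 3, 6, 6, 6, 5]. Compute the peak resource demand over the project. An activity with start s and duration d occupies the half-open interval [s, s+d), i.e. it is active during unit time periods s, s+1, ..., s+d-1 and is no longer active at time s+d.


Each activity i is active on [start_i, start_i + duration_i).
Compute total resource usage per time slot:
  t=0: active resources = [6], total = 6
  t=1: active resources = [6, 6], total = 12
  t=2: active resources = [3, 6, 6], total = 15
  t=3: active resources = [3, 6], total = 9
  t=4: active resources = [1, 3, 5], total = 9
  t=5: active resources = [1, 3, 5], total = 9
  t=6: active resources = [1, 6, 5], total = 12
  t=7: active resources = [1, 6, 5], total = 12
  t=8: active resources = [1, 6, 5], total = 12
  t=9: active resources = [1, 5], total = 6
Peak resource demand = 15

15


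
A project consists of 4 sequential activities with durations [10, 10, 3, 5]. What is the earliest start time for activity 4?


Activity 4 starts after activities 1 through 3 complete.
Predecessor durations: [10, 10, 3]
ES = 10 + 10 + 3 = 23

23


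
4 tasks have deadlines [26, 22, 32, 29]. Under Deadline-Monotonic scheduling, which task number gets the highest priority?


Sort tasks by relative deadline (ascending):
  Task 2: deadline = 22
  Task 1: deadline = 26
  Task 4: deadline = 29
  Task 3: deadline = 32
Priority order (highest first): [2, 1, 4, 3]
Highest priority task = 2

2


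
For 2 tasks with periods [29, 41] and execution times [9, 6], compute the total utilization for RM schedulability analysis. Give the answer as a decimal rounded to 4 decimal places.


Compute individual utilizations (exact fractions):
  Task 1: C/T = 9/29 (approx. 0.3103)
  Task 2: C/T = 6/41 (approx. 0.1463)
Total utilization U = 9/29 + 6/41 = 543/1189
Rounded to 4 decimal places: U = 0.4567
RM (Liu & Layland) bound for 2 tasks = 0.828427; compare with U = 543/1189 (approx. 0.456686)
U <= bound, so schedulable by RM sufficient condition.

0.4567


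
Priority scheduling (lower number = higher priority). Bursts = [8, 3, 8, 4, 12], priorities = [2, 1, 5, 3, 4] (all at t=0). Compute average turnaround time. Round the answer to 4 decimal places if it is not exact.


Sort by priority (ascending = highest first):
Order: [(1, 3), (2, 8), (3, 4), (4, 12), (5, 8)]
Completion times:
  Priority 1, burst=3, C=3
  Priority 2, burst=8, C=11
  Priority 3, burst=4, C=15
  Priority 4, burst=12, C=27
  Priority 5, burst=8, C=35
Average turnaround = 91/5 = 18.2

18.2


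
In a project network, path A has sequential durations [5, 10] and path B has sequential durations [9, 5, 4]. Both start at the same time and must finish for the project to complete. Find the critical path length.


Path A total = 5 + 10 = 15
Path B total = 9 + 5 + 4 = 18
Critical path = longest path = max(15, 18) = 18

18


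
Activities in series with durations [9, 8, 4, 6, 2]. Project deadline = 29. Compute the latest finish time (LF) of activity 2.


LF(activity 2) = deadline - sum of successor durations
Successors: activities 3 through 5 with durations [4, 6, 2]
Sum of successor durations = 12
LF = 29 - 12 = 17

17


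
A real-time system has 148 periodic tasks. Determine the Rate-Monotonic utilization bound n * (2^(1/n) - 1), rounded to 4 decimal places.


Compute 2^(1/148) = 1.0046944113
Subtract 1: 1.0046944113 - 1 = 0.0046944113
Multiply by n: 148 * 0.0046944113 = 0.6947728724
Round to 4 dp: 0.6948

0.6948


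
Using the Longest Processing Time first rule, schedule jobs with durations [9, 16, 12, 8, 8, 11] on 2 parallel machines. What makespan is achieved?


Sort jobs in decreasing order (LPT): [16, 12, 11, 9, 8, 8]
Assign each job to the least loaded machine:
  Machine 1: jobs [16, 9, 8], load = 33
  Machine 2: jobs [12, 11, 8], load = 31
Makespan = max load = 33

33


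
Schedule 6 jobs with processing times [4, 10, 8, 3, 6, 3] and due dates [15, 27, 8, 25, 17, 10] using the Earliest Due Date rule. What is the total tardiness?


Sort by due date (EDD order): [(8, 8), (3, 10), (4, 15), (6, 17), (3, 25), (10, 27)]
Compute completion times and tardiness:
  Job 1: p=8, d=8, C=8, tardiness=max(0,8-8)=0
  Job 2: p=3, d=10, C=11, tardiness=max(0,11-10)=1
  Job 3: p=4, d=15, C=15, tardiness=max(0,15-15)=0
  Job 4: p=6, d=17, C=21, tardiness=max(0,21-17)=4
  Job 5: p=3, d=25, C=24, tardiness=max(0,24-25)=0
  Job 6: p=10, d=27, C=34, tardiness=max(0,34-27)=7
Total tardiness = 12

12


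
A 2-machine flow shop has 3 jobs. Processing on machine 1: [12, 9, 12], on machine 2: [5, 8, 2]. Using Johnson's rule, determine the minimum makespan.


Apply Johnson's rule:
  Group 1 (a <= b): []
  Group 2 (a > b): [(2, 9, 8), (1, 12, 5), (3, 12, 2)]
Optimal job order: [2, 1, 3]
Schedule:
  Job 2: M1 done at 9, M2 done at 17
  Job 1: M1 done at 21, M2 done at 26
  Job 3: M1 done at 33, M2 done at 35
Makespan = 35

35


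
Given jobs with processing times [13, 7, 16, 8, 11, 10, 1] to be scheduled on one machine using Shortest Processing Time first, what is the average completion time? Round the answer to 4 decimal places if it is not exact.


Sort jobs by processing time (SPT order): [1, 7, 8, 10, 11, 13, 16]
Compute completion times sequentially:
  Job 1: processing = 1, completes at 1
  Job 2: processing = 7, completes at 8
  Job 3: processing = 8, completes at 16
  Job 4: processing = 10, completes at 26
  Job 5: processing = 11, completes at 37
  Job 6: processing = 13, completes at 50
  Job 7: processing = 16, completes at 66
Sum of completion times = 204
Average completion time = 204/7 = 29.1429

29.1429


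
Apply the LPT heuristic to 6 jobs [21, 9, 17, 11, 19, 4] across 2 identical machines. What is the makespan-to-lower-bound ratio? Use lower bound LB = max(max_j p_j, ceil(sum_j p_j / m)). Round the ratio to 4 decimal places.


LPT order: [21, 19, 17, 11, 9, 4]
Machine loads after assignment: [41, 40]
LPT makespan = 41
Lower bound = max(max_job, ceil(total/2)) = max(21, 41) = 41
Ratio = 41 / 41 = 1.0

1.0


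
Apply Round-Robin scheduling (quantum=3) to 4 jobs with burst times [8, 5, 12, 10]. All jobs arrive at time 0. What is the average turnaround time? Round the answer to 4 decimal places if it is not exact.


Time quantum = 3
Execution trace:
  J1 runs 3 units, time = 3
  J2 runs 3 units, time = 6
  J3 runs 3 units, time = 9
  J4 runs 3 units, time = 12
  J1 runs 3 units, time = 15
  J2 runs 2 units, time = 17
  J3 runs 3 units, time = 20
  J4 runs 3 units, time = 23
  J1 runs 2 units, time = 25
  J3 runs 3 units, time = 28
  J4 runs 3 units, time = 31
  J3 runs 3 units, time = 34
  J4 runs 1 units, time = 35
Finish times: [25, 17, 34, 35]
Average turnaround = 111/4 = 27.75

27.75


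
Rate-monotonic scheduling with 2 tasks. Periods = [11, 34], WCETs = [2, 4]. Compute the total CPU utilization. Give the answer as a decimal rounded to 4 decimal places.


Compute individual utilizations (exact fractions):
  Task 1: C/T = 2/11 (approx. 0.1818)
  Task 2: C/T = 4/34 = 2/17 (approx. 0.1176)
Total utilization U = 2/11 + 2/17 = 56/187
Rounded to 4 decimal places: U = 0.2995
RM (Liu & Layland) bound for 2 tasks = 0.828427; compare with U = 56/187 (approx. 0.299465)
U <= bound, so schedulable by RM sufficient condition.

0.2995


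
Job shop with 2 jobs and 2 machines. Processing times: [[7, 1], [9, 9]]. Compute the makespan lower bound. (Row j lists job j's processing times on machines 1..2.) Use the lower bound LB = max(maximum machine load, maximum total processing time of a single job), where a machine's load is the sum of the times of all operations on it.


Machine loads:
  Machine 1: 7 + 9 = 16
  Machine 2: 1 + 9 = 10
Max machine load = 16
Job totals:
  Job 1: 8
  Job 2: 18
Max job total = 18
Lower bound = max(16, 18) = 18

18


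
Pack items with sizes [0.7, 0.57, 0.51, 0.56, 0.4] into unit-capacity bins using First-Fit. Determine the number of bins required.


Place items sequentially using First-Fit:
  Item 0.7 -> new Bin 1
  Item 0.57 -> new Bin 2
  Item 0.51 -> new Bin 3
  Item 0.56 -> new Bin 4
  Item 0.4 -> Bin 2 (now 0.97)
Total bins used = 4

4


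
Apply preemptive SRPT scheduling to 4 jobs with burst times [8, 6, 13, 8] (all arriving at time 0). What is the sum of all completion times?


Since all jobs arrive at t=0, SRPT equals SPT ordering.
SPT order: [6, 8, 8, 13]
Completion times:
  Job 1: p=6, C=6
  Job 2: p=8, C=14
  Job 3: p=8, C=22
  Job 4: p=13, C=35
Total completion time = 6 + 14 + 22 + 35 = 77

77


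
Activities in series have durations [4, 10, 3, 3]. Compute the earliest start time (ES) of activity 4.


Activity 4 starts after activities 1 through 3 complete.
Predecessor durations: [4, 10, 3]
ES = 4 + 10 + 3 = 17

17


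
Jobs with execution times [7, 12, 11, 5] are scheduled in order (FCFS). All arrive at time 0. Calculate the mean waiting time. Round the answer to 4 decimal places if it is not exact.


FCFS order (as given): [7, 12, 11, 5]
Waiting times:
  Job 1: wait = 0
  Job 2: wait = 7
  Job 3: wait = 19
  Job 4: wait = 30
Sum of waiting times = 56
Average waiting time = 56/4 = 14.0

14.0


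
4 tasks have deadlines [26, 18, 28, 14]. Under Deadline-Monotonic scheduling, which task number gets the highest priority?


Sort tasks by relative deadline (ascending):
  Task 4: deadline = 14
  Task 2: deadline = 18
  Task 1: deadline = 26
  Task 3: deadline = 28
Priority order (highest first): [4, 2, 1, 3]
Highest priority task = 4

4


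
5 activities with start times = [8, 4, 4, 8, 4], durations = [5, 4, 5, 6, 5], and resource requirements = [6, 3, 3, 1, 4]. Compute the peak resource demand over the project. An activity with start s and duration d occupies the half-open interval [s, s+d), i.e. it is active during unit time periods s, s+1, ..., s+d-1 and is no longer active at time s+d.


Each activity i is active on [start_i, start_i + duration_i).
Compute total resource usage per time slot:
  t=0: active resources = [], total = 0
  t=1: active resources = [], total = 0
  t=2: active resources = [], total = 0
  t=3: active resources = [], total = 0
  t=4: active resources = [3, 3, 4], total = 10
  t=5: active resources = [3, 3, 4], total = 10
  t=6: active resources = [3, 3, 4], total = 10
  t=7: active resources = [3, 3, 4], total = 10
  t=8: active resources = [6, 3, 1, 4], total = 14
  t=9: active resources = [6, 1], total = 7
  t=10: active resources = [6, 1], total = 7
  t=11: active resources = [6, 1], total = 7
  t=12: active resources = [6, 1], total = 7
  t=13: active resources = [1], total = 1
Peak resource demand = 14

14


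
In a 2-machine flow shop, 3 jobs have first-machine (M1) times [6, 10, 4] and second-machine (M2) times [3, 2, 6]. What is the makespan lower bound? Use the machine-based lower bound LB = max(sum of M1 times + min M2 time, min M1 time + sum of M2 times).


LB1 = sum(M1 times) + min(M2 times) = 20 + 2 = 22
LB2 = min(M1 times) + sum(M2 times) = 4 + 11 = 15
Lower bound = max(LB1, LB2) = max(22, 15) = 22

22


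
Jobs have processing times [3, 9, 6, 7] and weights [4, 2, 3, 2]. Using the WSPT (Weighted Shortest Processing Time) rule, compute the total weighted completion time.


Compute p/w ratios and sort ascending (WSPT): [(3, 4), (6, 3), (7, 2), (9, 2)]
Compute weighted completion times:
  Job (p=3,w=4): C=3, w*C=4*3=12
  Job (p=6,w=3): C=9, w*C=3*9=27
  Job (p=7,w=2): C=16, w*C=2*16=32
  Job (p=9,w=2): C=25, w*C=2*25=50
Total weighted completion time = 121

121


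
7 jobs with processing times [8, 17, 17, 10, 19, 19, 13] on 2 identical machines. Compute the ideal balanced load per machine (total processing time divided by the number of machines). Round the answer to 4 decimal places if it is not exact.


Total processing time = 8 + 17 + 17 + 10 + 19 + 19 + 13 = 103
Number of machines = 2
Ideal balanced load = 103 / 2 = 51.5

51.5


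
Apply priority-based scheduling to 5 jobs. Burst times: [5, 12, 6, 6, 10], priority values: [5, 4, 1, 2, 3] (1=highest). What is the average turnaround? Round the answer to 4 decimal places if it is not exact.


Sort by priority (ascending = highest first):
Order: [(1, 6), (2, 6), (3, 10), (4, 12), (5, 5)]
Completion times:
  Priority 1, burst=6, C=6
  Priority 2, burst=6, C=12
  Priority 3, burst=10, C=22
  Priority 4, burst=12, C=34
  Priority 5, burst=5, C=39
Average turnaround = 113/5 = 22.6

22.6


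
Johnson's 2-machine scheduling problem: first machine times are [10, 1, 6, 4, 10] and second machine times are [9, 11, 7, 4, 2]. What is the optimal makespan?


Apply Johnson's rule:
  Group 1 (a <= b): [(2, 1, 11), (4, 4, 4), (3, 6, 7)]
  Group 2 (a > b): [(1, 10, 9), (5, 10, 2)]
Optimal job order: [2, 4, 3, 1, 5]
Schedule:
  Job 2: M1 done at 1, M2 done at 12
  Job 4: M1 done at 5, M2 done at 16
  Job 3: M1 done at 11, M2 done at 23
  Job 1: M1 done at 21, M2 done at 32
  Job 5: M1 done at 31, M2 done at 34
Makespan = 34

34


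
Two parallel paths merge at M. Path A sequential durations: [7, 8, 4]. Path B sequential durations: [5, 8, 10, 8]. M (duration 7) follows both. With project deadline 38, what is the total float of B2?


Forward pass: ES(B2) = sum of predecessors on chain B = 5
EF = ES + duration = 5 + 8 = 13
Backward pass: LF(M) = deadline = 38; LS(M) = 38 - 7 = 31
LF(B2) = LS(M) - sum(successors on chain B) = 31 - 18 = 13
LS = LF - duration = 13 - 8 = 5
Total float = LS - ES = 5 - 5 = 0

0


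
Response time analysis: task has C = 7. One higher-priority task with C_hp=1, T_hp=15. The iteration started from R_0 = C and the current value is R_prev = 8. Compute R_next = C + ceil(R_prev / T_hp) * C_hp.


R_next = C + ceil(R_prev / T_hp) * C_hp
ceil(8 / 15) = ceil(0.5333) = 1
Interference = 1 * 1 = 1
R_next = 7 + 1 = 8
R_next = R_prev, so the iteration has converged (response time = 8).

8


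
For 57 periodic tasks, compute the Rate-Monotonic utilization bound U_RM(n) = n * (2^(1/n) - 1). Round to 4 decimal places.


Compute 2^(1/57) = 1.0122347161
Subtract 1: 1.0122347161 - 1 = 0.0122347161
Multiply by n: 57 * 0.0122347161 = 0.6973788177
Round to 4 dp: 0.6974

0.6974


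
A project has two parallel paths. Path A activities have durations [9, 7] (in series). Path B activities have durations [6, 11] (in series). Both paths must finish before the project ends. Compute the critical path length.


Path A total = 9 + 7 = 16
Path B total = 6 + 11 = 17
Critical path = longest path = max(16, 17) = 17

17


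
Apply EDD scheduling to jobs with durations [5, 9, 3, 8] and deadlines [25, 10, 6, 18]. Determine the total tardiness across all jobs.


Sort by due date (EDD order): [(3, 6), (9, 10), (8, 18), (5, 25)]
Compute completion times and tardiness:
  Job 1: p=3, d=6, C=3, tardiness=max(0,3-6)=0
  Job 2: p=9, d=10, C=12, tardiness=max(0,12-10)=2
  Job 3: p=8, d=18, C=20, tardiness=max(0,20-18)=2
  Job 4: p=5, d=25, C=25, tardiness=max(0,25-25)=0
Total tardiness = 4

4


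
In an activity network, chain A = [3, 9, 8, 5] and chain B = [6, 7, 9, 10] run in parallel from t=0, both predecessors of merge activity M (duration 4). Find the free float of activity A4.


ES(A4) = sum of predecessors on chain A = 20
EF(A4) = ES + duration = 20 + 5 = 25
Successor of A4 is M. ES(M) = max(sum(A), sum(B)) = max(25, 32) = 32
Free float = ES(successor) - EF(current) = 32 - 25 = 7

7


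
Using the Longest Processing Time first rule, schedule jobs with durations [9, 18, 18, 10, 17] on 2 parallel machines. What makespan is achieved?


Sort jobs in decreasing order (LPT): [18, 18, 17, 10, 9]
Assign each job to the least loaded machine:
  Machine 1: jobs [18, 17], load = 35
  Machine 2: jobs [18, 10, 9], load = 37
Makespan = max load = 37

37


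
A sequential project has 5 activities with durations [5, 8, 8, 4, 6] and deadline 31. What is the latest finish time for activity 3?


LF(activity 3) = deadline - sum of successor durations
Successors: activities 4 through 5 with durations [4, 6]
Sum of successor durations = 10
LF = 31 - 10 = 21

21


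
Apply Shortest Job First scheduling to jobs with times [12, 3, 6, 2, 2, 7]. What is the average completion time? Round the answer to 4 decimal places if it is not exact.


SJF order (ascending): [2, 2, 3, 6, 7, 12]
Completion times:
  Job 1: burst=2, C=2
  Job 2: burst=2, C=4
  Job 3: burst=3, C=7
  Job 4: burst=6, C=13
  Job 5: burst=7, C=20
  Job 6: burst=12, C=32
Average completion = 78/6 = 13.0

13.0


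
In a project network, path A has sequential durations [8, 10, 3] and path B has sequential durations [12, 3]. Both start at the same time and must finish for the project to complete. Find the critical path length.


Path A total = 8 + 10 + 3 = 21
Path B total = 12 + 3 = 15
Critical path = longest path = max(21, 15) = 21

21


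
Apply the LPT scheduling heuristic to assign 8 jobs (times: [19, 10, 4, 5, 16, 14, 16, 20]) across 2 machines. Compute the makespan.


Sort jobs in decreasing order (LPT): [20, 19, 16, 16, 14, 10, 5, 4]
Assign each job to the least loaded machine:
  Machine 1: jobs [20, 16, 10, 5], load = 51
  Machine 2: jobs [19, 16, 14, 4], load = 53
Makespan = max load = 53

53


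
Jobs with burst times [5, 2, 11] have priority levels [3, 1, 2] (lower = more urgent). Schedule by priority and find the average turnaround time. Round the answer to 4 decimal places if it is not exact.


Sort by priority (ascending = highest first):
Order: [(1, 2), (2, 11), (3, 5)]
Completion times:
  Priority 1, burst=2, C=2
  Priority 2, burst=11, C=13
  Priority 3, burst=5, C=18
Average turnaround = 33/3 = 11.0

11.0


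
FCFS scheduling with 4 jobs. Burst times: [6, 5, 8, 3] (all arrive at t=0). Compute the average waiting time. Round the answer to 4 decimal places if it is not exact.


FCFS order (as given): [6, 5, 8, 3]
Waiting times:
  Job 1: wait = 0
  Job 2: wait = 6
  Job 3: wait = 11
  Job 4: wait = 19
Sum of waiting times = 36
Average waiting time = 36/4 = 9.0

9.0


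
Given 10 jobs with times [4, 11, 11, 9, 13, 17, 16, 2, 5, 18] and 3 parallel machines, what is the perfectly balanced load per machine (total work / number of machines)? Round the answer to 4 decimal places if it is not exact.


Total processing time = 4 + 11 + 11 + 9 + 13 + 17 + 16 + 2 + 5 + 18 = 106
Number of machines = 3
Ideal balanced load = 106 / 3 = 35.3333

35.3333


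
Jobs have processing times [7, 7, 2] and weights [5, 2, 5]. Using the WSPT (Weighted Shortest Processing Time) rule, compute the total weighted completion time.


Compute p/w ratios and sort ascending (WSPT): [(2, 5), (7, 5), (7, 2)]
Compute weighted completion times:
  Job (p=2,w=5): C=2, w*C=5*2=10
  Job (p=7,w=5): C=9, w*C=5*9=45
  Job (p=7,w=2): C=16, w*C=2*16=32
Total weighted completion time = 87

87


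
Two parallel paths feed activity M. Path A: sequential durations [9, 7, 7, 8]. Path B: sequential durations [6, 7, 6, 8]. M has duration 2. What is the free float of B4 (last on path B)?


ES(B4) = sum of predecessors on chain B = 19
EF(B4) = ES + duration = 19 + 8 = 27
Successor of B4 is M. ES(M) = max(sum(A), sum(B)) = max(31, 27) = 31
Free float = ES(successor) - EF(current) = 31 - 27 = 4

4


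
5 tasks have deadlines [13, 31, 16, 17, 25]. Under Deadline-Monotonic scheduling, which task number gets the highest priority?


Sort tasks by relative deadline (ascending):
  Task 1: deadline = 13
  Task 3: deadline = 16
  Task 4: deadline = 17
  Task 5: deadline = 25
  Task 2: deadline = 31
Priority order (highest first): [1, 3, 4, 5, 2]
Highest priority task = 1

1


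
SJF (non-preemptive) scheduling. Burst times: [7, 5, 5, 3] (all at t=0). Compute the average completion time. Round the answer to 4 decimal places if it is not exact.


SJF order (ascending): [3, 5, 5, 7]
Completion times:
  Job 1: burst=3, C=3
  Job 2: burst=5, C=8
  Job 3: burst=5, C=13
  Job 4: burst=7, C=20
Average completion = 44/4 = 11.0

11.0


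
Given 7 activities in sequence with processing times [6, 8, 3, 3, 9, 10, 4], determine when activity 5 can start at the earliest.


Activity 5 starts after activities 1 through 4 complete.
Predecessor durations: [6, 8, 3, 3]
ES = 6 + 8 + 3 + 3 = 20

20


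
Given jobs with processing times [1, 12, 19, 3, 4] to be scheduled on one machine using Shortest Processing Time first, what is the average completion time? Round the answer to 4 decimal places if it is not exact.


Sort jobs by processing time (SPT order): [1, 3, 4, 12, 19]
Compute completion times sequentially:
  Job 1: processing = 1, completes at 1
  Job 2: processing = 3, completes at 4
  Job 3: processing = 4, completes at 8
  Job 4: processing = 12, completes at 20
  Job 5: processing = 19, completes at 39
Sum of completion times = 72
Average completion time = 72/5 = 14.4

14.4


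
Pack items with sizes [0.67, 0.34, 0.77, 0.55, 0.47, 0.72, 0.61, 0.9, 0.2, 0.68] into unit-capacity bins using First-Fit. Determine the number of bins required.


Place items sequentially using First-Fit:
  Item 0.67 -> new Bin 1
  Item 0.34 -> new Bin 2
  Item 0.77 -> new Bin 3
  Item 0.55 -> Bin 2 (now 0.89)
  Item 0.47 -> new Bin 4
  Item 0.72 -> new Bin 5
  Item 0.61 -> new Bin 6
  Item 0.9 -> new Bin 7
  Item 0.2 -> Bin 1 (now 0.87)
  Item 0.68 -> new Bin 8
Total bins used = 8

8


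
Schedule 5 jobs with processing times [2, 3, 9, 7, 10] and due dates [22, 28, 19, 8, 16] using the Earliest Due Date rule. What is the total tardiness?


Sort by due date (EDD order): [(7, 8), (10, 16), (9, 19), (2, 22), (3, 28)]
Compute completion times and tardiness:
  Job 1: p=7, d=8, C=7, tardiness=max(0,7-8)=0
  Job 2: p=10, d=16, C=17, tardiness=max(0,17-16)=1
  Job 3: p=9, d=19, C=26, tardiness=max(0,26-19)=7
  Job 4: p=2, d=22, C=28, tardiness=max(0,28-22)=6
  Job 5: p=3, d=28, C=31, tardiness=max(0,31-28)=3
Total tardiness = 17

17


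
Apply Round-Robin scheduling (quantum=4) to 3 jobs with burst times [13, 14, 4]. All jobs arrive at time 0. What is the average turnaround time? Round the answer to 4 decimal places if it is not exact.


Time quantum = 4
Execution trace:
  J1 runs 4 units, time = 4
  J2 runs 4 units, time = 8
  J3 runs 4 units, time = 12
  J1 runs 4 units, time = 16
  J2 runs 4 units, time = 20
  J1 runs 4 units, time = 24
  J2 runs 4 units, time = 28
  J1 runs 1 units, time = 29
  J2 runs 2 units, time = 31
Finish times: [29, 31, 12]
Average turnaround = 72/3 = 24.0

24.0


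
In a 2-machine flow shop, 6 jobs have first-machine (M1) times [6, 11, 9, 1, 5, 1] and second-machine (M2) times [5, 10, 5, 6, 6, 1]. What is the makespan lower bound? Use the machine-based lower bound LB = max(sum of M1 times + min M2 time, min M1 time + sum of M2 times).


LB1 = sum(M1 times) + min(M2 times) = 33 + 1 = 34
LB2 = min(M1 times) + sum(M2 times) = 1 + 33 = 34
Lower bound = max(LB1, LB2) = max(34, 34) = 34

34


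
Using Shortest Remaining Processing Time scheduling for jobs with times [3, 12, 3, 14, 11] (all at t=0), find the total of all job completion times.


Since all jobs arrive at t=0, SRPT equals SPT ordering.
SPT order: [3, 3, 11, 12, 14]
Completion times:
  Job 1: p=3, C=3
  Job 2: p=3, C=6
  Job 3: p=11, C=17
  Job 4: p=12, C=29
  Job 5: p=14, C=43
Total completion time = 3 + 6 + 17 + 29 + 43 = 98

98


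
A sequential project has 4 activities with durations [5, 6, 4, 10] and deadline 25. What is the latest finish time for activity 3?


LF(activity 3) = deadline - sum of successor durations
Successors: activities 4 through 4 with durations [10]
Sum of successor durations = 10
LF = 25 - 10 = 15

15


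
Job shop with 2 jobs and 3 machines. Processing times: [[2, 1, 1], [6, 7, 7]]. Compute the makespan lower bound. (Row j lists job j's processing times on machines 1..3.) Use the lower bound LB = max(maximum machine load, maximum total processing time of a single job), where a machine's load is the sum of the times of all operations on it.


Machine loads:
  Machine 1: 2 + 6 = 8
  Machine 2: 1 + 7 = 8
  Machine 3: 1 + 7 = 8
Max machine load = 8
Job totals:
  Job 1: 4
  Job 2: 20
Max job total = 20
Lower bound = max(8, 20) = 20

20


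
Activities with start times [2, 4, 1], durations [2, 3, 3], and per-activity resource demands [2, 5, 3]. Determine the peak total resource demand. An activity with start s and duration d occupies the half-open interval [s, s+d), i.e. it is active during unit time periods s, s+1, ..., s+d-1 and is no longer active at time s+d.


Each activity i is active on [start_i, start_i + duration_i).
Compute total resource usage per time slot:
  t=0: active resources = [], total = 0
  t=1: active resources = [3], total = 3
  t=2: active resources = [2, 3], total = 5
  t=3: active resources = [2, 3], total = 5
  t=4: active resources = [5], total = 5
  t=5: active resources = [5], total = 5
  t=6: active resources = [5], total = 5
Peak resource demand = 5

5


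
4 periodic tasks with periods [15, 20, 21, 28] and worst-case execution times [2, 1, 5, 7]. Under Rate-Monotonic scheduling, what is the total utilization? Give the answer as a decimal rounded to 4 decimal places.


Compute individual utilizations (exact fractions):
  Task 1: C/T = 2/15 (approx. 0.1333)
  Task 2: C/T = 1/20 (approx. 0.05)
  Task 3: C/T = 5/21 (approx. 0.2381)
  Task 4: C/T = 7/28 = 1/4 (approx. 0.25)
Total utilization U = 2/15 + 1/20 + 5/21 + 1/4 = 47/70
Rounded to 4 decimal places: U = 0.6714
RM (Liu & Layland) bound for 4 tasks = 0.756828; compare with U = 47/70 (approx. 0.671429)
U <= bound, so schedulable by RM sufficient condition.

0.6714


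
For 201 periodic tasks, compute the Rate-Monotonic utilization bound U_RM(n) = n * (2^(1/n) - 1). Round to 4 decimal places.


Compute 2^(1/201) = 1.0034544463
Subtract 1: 1.0034544463 - 1 = 0.0034544463
Multiply by n: 201 * 0.0034544463 = 0.6943437063
Round to 4 dp: 0.6943

0.6943


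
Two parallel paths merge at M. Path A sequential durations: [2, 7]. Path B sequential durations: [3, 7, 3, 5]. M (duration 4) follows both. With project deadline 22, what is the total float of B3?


Forward pass: ES(B3) = sum of predecessors on chain B = 10
EF = ES + duration = 10 + 3 = 13
Backward pass: LF(M) = deadline = 22; LS(M) = 22 - 4 = 18
LF(B3) = LS(M) - sum(successors on chain B) = 18 - 5 = 13
LS = LF - duration = 13 - 3 = 10
Total float = LS - ES = 10 - 10 = 0

0


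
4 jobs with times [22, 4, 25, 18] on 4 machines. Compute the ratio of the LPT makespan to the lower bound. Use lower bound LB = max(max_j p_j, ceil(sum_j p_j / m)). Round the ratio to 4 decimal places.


LPT order: [25, 22, 18, 4]
Machine loads after assignment: [25, 22, 18, 4]
LPT makespan = 25
Lower bound = max(max_job, ceil(total/4)) = max(25, 18) = 25
Ratio = 25 / 25 = 1.0

1.0


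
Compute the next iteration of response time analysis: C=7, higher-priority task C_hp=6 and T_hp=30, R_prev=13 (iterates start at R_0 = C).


R_next = C + ceil(R_prev / T_hp) * C_hp
ceil(13 / 30) = ceil(0.4333) = 1
Interference = 1 * 6 = 6
R_next = 7 + 6 = 13
R_next = R_prev, so the iteration has converged (response time = 13).

13


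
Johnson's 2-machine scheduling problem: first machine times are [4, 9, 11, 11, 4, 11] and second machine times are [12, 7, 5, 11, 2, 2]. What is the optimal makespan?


Apply Johnson's rule:
  Group 1 (a <= b): [(1, 4, 12), (4, 11, 11)]
  Group 2 (a > b): [(2, 9, 7), (3, 11, 5), (5, 4, 2), (6, 11, 2)]
Optimal job order: [1, 4, 2, 3, 5, 6]
Schedule:
  Job 1: M1 done at 4, M2 done at 16
  Job 4: M1 done at 15, M2 done at 27
  Job 2: M1 done at 24, M2 done at 34
  Job 3: M1 done at 35, M2 done at 40
  Job 5: M1 done at 39, M2 done at 42
  Job 6: M1 done at 50, M2 done at 52
Makespan = 52

52


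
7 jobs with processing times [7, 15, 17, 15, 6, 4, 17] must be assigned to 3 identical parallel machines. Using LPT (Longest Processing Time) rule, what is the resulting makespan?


Sort jobs in decreasing order (LPT): [17, 17, 15, 15, 7, 6, 4]
Assign each job to the least loaded machine:
  Machine 1: jobs [17, 7], load = 24
  Machine 2: jobs [17, 6, 4], load = 27
  Machine 3: jobs [15, 15], load = 30
Makespan = max load = 30

30


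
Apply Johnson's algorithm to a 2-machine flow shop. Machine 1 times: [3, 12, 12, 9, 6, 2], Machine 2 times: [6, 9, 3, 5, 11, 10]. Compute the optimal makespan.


Apply Johnson's rule:
  Group 1 (a <= b): [(6, 2, 10), (1, 3, 6), (5, 6, 11)]
  Group 2 (a > b): [(2, 12, 9), (4, 9, 5), (3, 12, 3)]
Optimal job order: [6, 1, 5, 2, 4, 3]
Schedule:
  Job 6: M1 done at 2, M2 done at 12
  Job 1: M1 done at 5, M2 done at 18
  Job 5: M1 done at 11, M2 done at 29
  Job 2: M1 done at 23, M2 done at 38
  Job 4: M1 done at 32, M2 done at 43
  Job 3: M1 done at 44, M2 done at 47
Makespan = 47

47


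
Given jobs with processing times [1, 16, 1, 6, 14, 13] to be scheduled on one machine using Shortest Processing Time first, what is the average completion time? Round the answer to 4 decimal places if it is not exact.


Sort jobs by processing time (SPT order): [1, 1, 6, 13, 14, 16]
Compute completion times sequentially:
  Job 1: processing = 1, completes at 1
  Job 2: processing = 1, completes at 2
  Job 3: processing = 6, completes at 8
  Job 4: processing = 13, completes at 21
  Job 5: processing = 14, completes at 35
  Job 6: processing = 16, completes at 51
Sum of completion times = 118
Average completion time = 118/6 = 19.6667

19.6667


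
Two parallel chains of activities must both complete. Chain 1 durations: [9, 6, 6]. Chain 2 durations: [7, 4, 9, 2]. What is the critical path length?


Path A total = 9 + 6 + 6 = 21
Path B total = 7 + 4 + 9 + 2 = 22
Critical path = longest path = max(21, 22) = 22

22


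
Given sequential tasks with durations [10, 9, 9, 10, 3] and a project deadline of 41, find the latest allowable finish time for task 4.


LF(activity 4) = deadline - sum of successor durations
Successors: activities 5 through 5 with durations [3]
Sum of successor durations = 3
LF = 41 - 3 = 38

38


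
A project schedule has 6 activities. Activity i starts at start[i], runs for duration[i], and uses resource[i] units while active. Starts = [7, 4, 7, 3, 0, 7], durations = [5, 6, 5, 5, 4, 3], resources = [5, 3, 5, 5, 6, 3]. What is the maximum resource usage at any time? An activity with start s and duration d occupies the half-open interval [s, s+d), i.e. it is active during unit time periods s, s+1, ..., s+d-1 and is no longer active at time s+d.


Each activity i is active on [start_i, start_i + duration_i).
Compute total resource usage per time slot:
  t=0: active resources = [6], total = 6
  t=1: active resources = [6], total = 6
  t=2: active resources = [6], total = 6
  t=3: active resources = [5, 6], total = 11
  t=4: active resources = [3, 5], total = 8
  t=5: active resources = [3, 5], total = 8
  t=6: active resources = [3, 5], total = 8
  t=7: active resources = [5, 3, 5, 5, 3], total = 21
  t=8: active resources = [5, 3, 5, 3], total = 16
  t=9: active resources = [5, 3, 5, 3], total = 16
  t=10: active resources = [5, 5], total = 10
  t=11: active resources = [5, 5], total = 10
Peak resource demand = 21

21


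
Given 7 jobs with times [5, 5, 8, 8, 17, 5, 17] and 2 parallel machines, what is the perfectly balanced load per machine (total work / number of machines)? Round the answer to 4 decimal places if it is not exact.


Total processing time = 5 + 5 + 8 + 8 + 17 + 5 + 17 = 65
Number of machines = 2
Ideal balanced load = 65 / 2 = 32.5

32.5


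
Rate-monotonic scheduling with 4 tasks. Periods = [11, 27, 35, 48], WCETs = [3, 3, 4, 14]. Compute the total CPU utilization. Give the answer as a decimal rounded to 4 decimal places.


Compute individual utilizations (exact fractions):
  Task 1: C/T = 3/11 (approx. 0.2727)
  Task 2: C/T = 3/27 = 1/9 (approx. 0.1111)
  Task 3: C/T = 4/35 (approx. 0.1143)
  Task 4: C/T = 14/48 = 7/24 (approx. 0.2917)
Total utilization U = 3/11 + 1/9 + 4/35 + 7/24 = 21893/27720
Rounded to 4 decimal places: U = 0.7898
RM (Liu & Layland) bound for 4 tasks = 0.756828; compare with U = 21893/27720 (approx. 0.789791)
bound < U <= 1, so the RM sufficient condition is not met (inconclusive; an exact test such as response-time analysis is needed).

0.7898


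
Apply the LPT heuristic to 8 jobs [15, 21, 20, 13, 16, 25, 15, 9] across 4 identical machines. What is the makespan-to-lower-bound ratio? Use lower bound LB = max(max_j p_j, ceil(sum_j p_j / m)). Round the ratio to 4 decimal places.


LPT order: [25, 21, 20, 16, 15, 15, 13, 9]
Machine loads after assignment: [34, 34, 35, 31]
LPT makespan = 35
Lower bound = max(max_job, ceil(total/4)) = max(25, 34) = 34
Ratio = 35 / 34 = 1.0294

1.0294


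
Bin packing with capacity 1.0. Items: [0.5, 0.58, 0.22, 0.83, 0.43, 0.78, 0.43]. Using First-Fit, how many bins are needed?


Place items sequentially using First-Fit:
  Item 0.5 -> new Bin 1
  Item 0.58 -> new Bin 2
  Item 0.22 -> Bin 1 (now 0.72)
  Item 0.83 -> new Bin 3
  Item 0.43 -> new Bin 4
  Item 0.78 -> new Bin 5
  Item 0.43 -> Bin 4 (now 0.86)
Total bins used = 5

5


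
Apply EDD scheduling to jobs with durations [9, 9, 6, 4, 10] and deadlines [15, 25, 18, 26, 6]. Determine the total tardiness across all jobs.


Sort by due date (EDD order): [(10, 6), (9, 15), (6, 18), (9, 25), (4, 26)]
Compute completion times and tardiness:
  Job 1: p=10, d=6, C=10, tardiness=max(0,10-6)=4
  Job 2: p=9, d=15, C=19, tardiness=max(0,19-15)=4
  Job 3: p=6, d=18, C=25, tardiness=max(0,25-18)=7
  Job 4: p=9, d=25, C=34, tardiness=max(0,34-25)=9
  Job 5: p=4, d=26, C=38, tardiness=max(0,38-26)=12
Total tardiness = 36

36
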